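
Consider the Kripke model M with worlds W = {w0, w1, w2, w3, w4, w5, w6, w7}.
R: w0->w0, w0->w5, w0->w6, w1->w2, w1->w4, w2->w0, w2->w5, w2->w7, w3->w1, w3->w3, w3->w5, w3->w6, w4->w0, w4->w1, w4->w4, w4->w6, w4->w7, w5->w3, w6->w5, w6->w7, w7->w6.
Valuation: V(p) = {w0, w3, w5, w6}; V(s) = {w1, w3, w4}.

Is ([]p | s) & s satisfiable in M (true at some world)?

Yes

Let φ = ([]p | s) & s. Evaluate φ at each world:
  w0 (successors {w0, w5, w6}): φ is false.
  w1 (successors {w2, w4}): φ is true.
  w2 (successors {w0, w5, w7}): φ is false.
  w3 (successors {w1, w3, w5, w6}): φ is true.
  w4 (successors {w0, w1, w4, w6, w7}): φ is true.
  w5 (successors {w3}): φ is false.
  w6 (successors {w5, w7}): φ is false.
  w7 (successors {w6}): φ is false.
Detail at w1 (witness):
  At w1: []p | s is true, s is true, so ([]p | s) & s is true.
    At w1: []p is false, s is true, so []p | s is true.
      At w1: []p requires p at every successor {w2, w4}.
        p fails at w2, so []p is false at w1.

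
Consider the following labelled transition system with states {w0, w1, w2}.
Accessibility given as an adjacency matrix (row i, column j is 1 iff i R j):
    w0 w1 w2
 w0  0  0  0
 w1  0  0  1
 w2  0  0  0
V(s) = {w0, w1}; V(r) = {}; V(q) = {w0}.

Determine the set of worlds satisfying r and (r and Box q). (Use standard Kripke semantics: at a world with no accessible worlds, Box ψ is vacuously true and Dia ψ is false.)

Let φ = r and (r and Box q). Evaluate φ at each world:
  w0 (successors ∅): φ is false.
  w1 (successors {w2}): φ is false.
  w2 (successors ∅): φ is false.
For instance, at w1:
  At w1: r is false, r and Box q is false, so r and (r and Box q) is false.
    At w1: r is false, Box q is false, so r and Box q is false.
      At w1: Box q requires q at every successor {w2}.
        q fails at w2, so Box q is false at w1.
Satisfying worlds: none.

none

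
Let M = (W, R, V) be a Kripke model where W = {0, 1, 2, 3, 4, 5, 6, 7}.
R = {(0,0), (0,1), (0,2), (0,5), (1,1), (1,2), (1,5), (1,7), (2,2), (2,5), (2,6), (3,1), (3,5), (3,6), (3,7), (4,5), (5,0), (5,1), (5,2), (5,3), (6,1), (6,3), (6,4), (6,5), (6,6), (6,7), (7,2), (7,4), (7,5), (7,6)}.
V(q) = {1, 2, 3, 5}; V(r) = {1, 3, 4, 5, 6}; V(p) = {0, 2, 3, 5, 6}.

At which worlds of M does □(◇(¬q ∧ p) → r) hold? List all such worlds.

Recall that □ψ holds at a world iff ψ holds at every accessible world, and ◇ψ holds iff ψ holds at some accessible world.
Let φ = □(◇(¬q ∧ p) → r). Evaluate φ at each world:
  0 (successors {0, 1, 2, 5}): φ is false.
  1 (successors {1, 2, 5, 7}): φ is false.
  2 (successors {2, 5, 6}): φ is false.
  3 (successors {1, 5, 6, 7}): φ is false.
  4 (successors {5}): φ is true.
  5 (successors {0, 1, 2, 3}): φ is false.
  6 (successors {1, 3, 4, 5, 6, 7}): φ is false.
  7 (successors {2, 4, 5, 6}): φ is false.
For instance, at 3:
  At 3: □(◇(¬q ∧ p) → r) requires ◇(¬q ∧ p) → r at every successor {1, 5, 6, 7}.
    ◇(¬q ∧ p) → r fails at 7, so □(◇(¬q ∧ p) → r) is false at 3.
      At 7: ◇(¬q ∧ p) is true, r is false, so ◇(¬q ∧ p) → r is false.
Satisfying worlds: {4}

4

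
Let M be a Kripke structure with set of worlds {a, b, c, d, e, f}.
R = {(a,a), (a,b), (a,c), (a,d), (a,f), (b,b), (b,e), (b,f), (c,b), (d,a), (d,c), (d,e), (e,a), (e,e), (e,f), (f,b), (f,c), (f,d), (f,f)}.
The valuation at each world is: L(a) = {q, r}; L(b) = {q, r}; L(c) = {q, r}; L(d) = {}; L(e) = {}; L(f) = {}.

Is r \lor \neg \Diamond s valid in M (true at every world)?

Let φ = r \lor \neg \Diamond s. Evaluate φ at each world:
  a (successors {a, b, c, d, f}): φ is true.
  b (successors {b, e, f}): φ is true.
  c (successors {b}): φ is true.
  d (successors {a, c, e}): φ is true.
  e (successors {a, e, f}): φ is true.
  f (successors {b, c, d, f}): φ is true.
For instance, at d:
  At d: r is false, \neg \Diamond s is true, so r \lor \neg \Diamond s is true.
    At d: \Diamond s is false, so \neg \Diamond s is true.
      At d: \Diamond s requires s at some successor in {a, c, e}.
        At a: s is false.
        At c: s is false.
        At e: s is false.
      So \Diamond s is false at d.

Yes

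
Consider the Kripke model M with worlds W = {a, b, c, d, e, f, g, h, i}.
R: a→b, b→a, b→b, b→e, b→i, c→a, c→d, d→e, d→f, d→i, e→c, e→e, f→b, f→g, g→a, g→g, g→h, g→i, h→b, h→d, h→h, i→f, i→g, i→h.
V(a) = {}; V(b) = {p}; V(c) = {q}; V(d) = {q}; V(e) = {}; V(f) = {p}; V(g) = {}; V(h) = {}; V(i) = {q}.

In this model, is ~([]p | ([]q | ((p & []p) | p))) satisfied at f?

No

At f: []p | ([]q | ((p & []p) | p)) is true, so ~([]p | ([]q | ((p & []p) | p))) is false.
  At f: []p is false, []q | ((p & []p) | p) is true, so []p | ([]q | ((p & []p) | p)) is true.
    At f: []p requires p at every successor {b, g}.
      p fails at g, so []p is false at f.
    At f: []q is false, (p & []p) | p is true, so []q | ((p & []p) | p) is true.
      At f: []q requires q at every successor {b, g}.
        q fails at b, so []q is false at f.
      At f: p & []p is false, p is true, so (p & []p) | p is true.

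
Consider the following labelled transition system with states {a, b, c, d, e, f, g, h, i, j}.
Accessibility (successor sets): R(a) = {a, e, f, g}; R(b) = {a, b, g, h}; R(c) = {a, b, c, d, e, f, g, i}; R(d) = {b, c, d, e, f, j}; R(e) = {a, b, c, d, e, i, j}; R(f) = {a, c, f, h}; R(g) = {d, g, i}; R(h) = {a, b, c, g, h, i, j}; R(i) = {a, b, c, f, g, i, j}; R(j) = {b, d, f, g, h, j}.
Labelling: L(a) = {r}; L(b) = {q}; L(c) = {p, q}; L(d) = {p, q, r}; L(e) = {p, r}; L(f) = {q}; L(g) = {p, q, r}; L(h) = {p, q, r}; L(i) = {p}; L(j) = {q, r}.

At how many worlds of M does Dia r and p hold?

6

Recall that Dia ψ holds at a world iff ψ holds at some accessible world.
Let φ = Dia r and p. Evaluate φ at each world:
  a (successors {a, e, f, g}): φ is false.
  b (successors {a, b, g, h}): φ is false.
  c (successors {a, b, c, d, e, f, g, i}): φ is true.
  d (successors {b, c, d, e, f, j}): φ is true.
  e (successors {a, b, c, d, e, i, j}): φ is true.
  f (successors {a, c, f, h}): φ is false.
  g (successors {d, g, i}): φ is true.
  h (successors {a, b, c, g, h, i, j}): φ is true.
  i (successors {a, b, c, f, g, i, j}): φ is true.
  j (successors {b, d, f, g, h, j}): φ is false.
For instance, at i:
  At i: Dia r is true, p is true, so Dia r and p is true.
    At i: Dia r requires r at some successor in {a, b, c, f, g, i, j}.
      r holds at a, so Dia r is true at i.
Satisfying worlds: {c, d, e, g, h, i}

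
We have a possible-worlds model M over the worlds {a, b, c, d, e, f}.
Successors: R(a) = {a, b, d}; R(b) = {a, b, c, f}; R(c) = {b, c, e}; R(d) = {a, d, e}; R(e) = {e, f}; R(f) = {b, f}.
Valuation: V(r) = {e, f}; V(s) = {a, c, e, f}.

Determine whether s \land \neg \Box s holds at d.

Recall that \Box ψ holds at a world iff ψ holds at every accessible world, and \Diamond ψ holds iff ψ holds at some accessible world.
At d: s is false, \neg \Box s is true, so s \land \neg \Box s is false.
  At d: \Box s is false, so \neg \Box s is true.
    At d: \Box s requires s at every successor {a, d, e}.
      s fails at d, so \Box s is false at d.

No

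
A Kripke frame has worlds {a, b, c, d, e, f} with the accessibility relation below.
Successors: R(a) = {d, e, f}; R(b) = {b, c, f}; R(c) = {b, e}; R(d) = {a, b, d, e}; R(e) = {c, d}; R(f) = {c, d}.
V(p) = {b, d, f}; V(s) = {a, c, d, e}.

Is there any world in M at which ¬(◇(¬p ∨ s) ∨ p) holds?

No

Let φ = ¬(◇(¬p ∨ s) ∨ p). Evaluate φ at each world:
  a (successors {d, e, f}): φ is false.
  b (successors {b, c, f}): φ is false.
  c (successors {b, e}): φ is false.
  d (successors {a, b, d, e}): φ is false.
  e (successors {c, d}): φ is false.
  f (successors {c, d}): φ is false.
For instance, at d:
  At d: ◇(¬p ∨ s) ∨ p is true, so ¬(◇(¬p ∨ s) ∨ p) is false.
    At d: ◇(¬p ∨ s) is true, p is true, so ◇(¬p ∨ s) ∨ p is true.
      At d: ◇(¬p ∨ s) requires ¬p ∨ s at some successor in {a, b, d, e}.
        ¬p ∨ s holds at a, so ◇(¬p ∨ s) is true at d.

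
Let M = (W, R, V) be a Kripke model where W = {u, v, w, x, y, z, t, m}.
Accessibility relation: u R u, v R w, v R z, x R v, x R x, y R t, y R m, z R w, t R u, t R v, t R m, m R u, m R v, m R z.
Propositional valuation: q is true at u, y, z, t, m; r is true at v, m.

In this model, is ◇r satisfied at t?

Yes

At t: ◇r requires r at some successor in {u, v, m}.
  r holds at v, so ◇r is true at t.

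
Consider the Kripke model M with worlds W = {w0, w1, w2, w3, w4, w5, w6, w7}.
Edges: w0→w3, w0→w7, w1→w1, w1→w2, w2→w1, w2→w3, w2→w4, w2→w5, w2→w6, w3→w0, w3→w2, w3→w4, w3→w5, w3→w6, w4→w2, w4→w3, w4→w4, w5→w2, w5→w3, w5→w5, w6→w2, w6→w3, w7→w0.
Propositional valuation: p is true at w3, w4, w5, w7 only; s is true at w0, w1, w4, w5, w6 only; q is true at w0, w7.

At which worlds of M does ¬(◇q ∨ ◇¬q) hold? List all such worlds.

none

Let φ = ¬(◇q ∨ ◇¬q). Evaluate φ at each world:
  w0 (successors {w3, w7}): φ is false.
  w1 (successors {w1, w2}): φ is false.
  w2 (successors {w1, w3, w4, w5, w6}): φ is false.
  w3 (successors {w0, w2, w4, w5, w6}): φ is false.
  w4 (successors {w2, w3, w4}): φ is false.
  w5 (successors {w2, w3, w5}): φ is false.
  w6 (successors {w2, w3}): φ is false.
  w7 (successors {w0}): φ is false.
For instance, at w6:
  At w6: ◇q ∨ ◇¬q is true, so ¬(◇q ∨ ◇¬q) is false.
    At w6: ◇q is false, ◇¬q is true, so ◇q ∨ ◇¬q is true.
      At w6: ◇q requires q at some successor in {w2, w3}.
        At w2: q is false.
        At w3: q is false.
      So ◇q is false at w6.
      At w6: ◇¬q requires ¬q at some successor in {w2, w3}.
        ¬q holds at w2, so ◇¬q is true at w6.
Satisfying worlds: none.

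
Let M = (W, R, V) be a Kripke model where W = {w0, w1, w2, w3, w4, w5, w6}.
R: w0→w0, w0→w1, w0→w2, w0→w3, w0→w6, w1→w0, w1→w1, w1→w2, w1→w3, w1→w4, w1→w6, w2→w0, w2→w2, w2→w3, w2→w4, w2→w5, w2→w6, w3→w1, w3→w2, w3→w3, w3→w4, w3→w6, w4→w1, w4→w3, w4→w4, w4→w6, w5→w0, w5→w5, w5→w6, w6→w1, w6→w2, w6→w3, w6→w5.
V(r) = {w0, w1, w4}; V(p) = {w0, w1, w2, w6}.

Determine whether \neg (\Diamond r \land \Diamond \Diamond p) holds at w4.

At w4: \Diamond r \land \Diamond \Diamond p is true, so \neg (\Diamond r \land \Diamond \Diamond p) is false.
  At w4: \Diamond r is true, \Diamond \Diamond p is true, so \Diamond r \land \Diamond \Diamond p is true.
    At w4: \Diamond r requires r at some successor in {w1, w3, w4, w6}.
      r holds at w1, so \Diamond r is true at w4.
    At w4: \Diamond \Diamond p requires \Diamond p at some successor in {w1, w3, w4, w6}.
      \Diamond p holds at w1, so \Diamond \Diamond p is true at w4.

No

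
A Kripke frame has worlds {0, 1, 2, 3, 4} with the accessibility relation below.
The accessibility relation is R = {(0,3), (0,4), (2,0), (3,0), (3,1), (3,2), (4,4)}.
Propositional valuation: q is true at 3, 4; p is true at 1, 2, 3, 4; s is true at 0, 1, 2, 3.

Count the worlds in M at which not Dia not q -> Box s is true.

3

Recall that Box ψ holds at a world iff ψ holds at every accessible world, and Dia ψ holds iff ψ holds at some accessible world.
Let φ = not Dia not q -> Box s. Evaluate φ at each world:
  0 (successors {3, 4}): φ is false.
  1 (successors ∅): φ is true.
  2 (successors {0}): φ is true.
  3 (successors {0, 1, 2}): φ is true.
  4 (successors {4}): φ is false.
For instance, at 2:
  At 2: not Dia not q is false, Box s is true, so not Dia not q -> Box s is true.
    At 2: Dia not q is true, so not Dia not q is false.
      At 2: Dia not q requires not q at some successor in {0}.
        not q holds at 0, so Dia not q is true at 2.
    At 2: Box s requires s at every successor {0}.
      At 0: s is true.
    So Box s is true at 2.
Satisfying worlds: {1, 2, 3}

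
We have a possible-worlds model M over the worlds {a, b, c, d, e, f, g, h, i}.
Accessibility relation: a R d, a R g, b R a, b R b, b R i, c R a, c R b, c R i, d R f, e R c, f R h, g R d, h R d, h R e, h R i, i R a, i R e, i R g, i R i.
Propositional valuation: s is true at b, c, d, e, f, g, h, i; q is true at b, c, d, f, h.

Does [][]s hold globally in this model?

Recall that []ψ holds at a world iff ψ holds at every accessible world, and <>ψ holds iff ψ holds at some accessible world.
Let φ = [][]s. Evaluate φ at each world:
  a (successors {d, g}): φ is true.
  b (successors {a, b, i}): φ is false.
  c (successors {a, b, i}): φ is false.
  d (successors {f}): φ is true.
  e (successors {c}): φ is false.
  f (successors {h}): φ is true.
  g (successors {d}): φ is true.
  h (successors {d, e, i}): φ is false.
  i (successors {a, e, g, i}): φ is false.
Detail at b (counterexample):
  At b: [][]s requires []s at every successor {a, b, i}.
    []s fails at b, so [][]s is false at b.
      At b: []s requires s at every successor {a, b, i}.
        s fails at a, so []s is false at b.

No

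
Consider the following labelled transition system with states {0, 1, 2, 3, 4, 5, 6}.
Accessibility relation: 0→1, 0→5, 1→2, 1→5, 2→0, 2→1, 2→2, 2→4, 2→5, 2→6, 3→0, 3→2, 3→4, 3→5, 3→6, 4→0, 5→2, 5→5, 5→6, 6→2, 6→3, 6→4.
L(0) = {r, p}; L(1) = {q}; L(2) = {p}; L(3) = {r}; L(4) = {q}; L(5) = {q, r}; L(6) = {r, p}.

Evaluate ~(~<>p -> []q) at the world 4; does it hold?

No

At 4: ~<>p -> []q is true, so ~(~<>p -> []q) is false.
  At 4: ~<>p is false, []q is false, so ~<>p -> []q is true.
    At 4: <>p is true, so ~<>p is false.
      At 4: <>p requires p at some successor in {0}.
        p holds at 0, so <>p is true at 4.
    At 4: []q requires q at every successor {0}.
      q fails at 0, so []q is false at 4.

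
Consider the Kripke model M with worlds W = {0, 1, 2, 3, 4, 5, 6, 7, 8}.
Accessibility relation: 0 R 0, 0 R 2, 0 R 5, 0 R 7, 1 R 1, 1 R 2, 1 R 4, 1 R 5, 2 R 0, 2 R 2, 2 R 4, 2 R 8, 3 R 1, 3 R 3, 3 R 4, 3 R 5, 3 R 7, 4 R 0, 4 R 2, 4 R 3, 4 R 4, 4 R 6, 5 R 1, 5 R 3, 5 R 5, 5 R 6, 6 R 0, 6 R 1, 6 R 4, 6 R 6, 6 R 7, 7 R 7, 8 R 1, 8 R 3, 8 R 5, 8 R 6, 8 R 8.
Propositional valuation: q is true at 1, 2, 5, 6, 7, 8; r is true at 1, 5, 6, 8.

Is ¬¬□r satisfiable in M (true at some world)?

Let φ = ¬¬□r. Evaluate φ at each world:
  0 (successors {0, 2, 5, 7}): φ is false.
  1 (successors {1, 2, 4, 5}): φ is false.
  2 (successors {0, 2, 4, 8}): φ is false.
  3 (successors {1, 3, 4, 5, 7}): φ is false.
  4 (successors {0, 2, 3, 4, 6}): φ is false.
  5 (successors {1, 3, 5, 6}): φ is false.
  6 (successors {0, 1, 4, 6, 7}): φ is false.
  7 (successors {7}): φ is false.
  8 (successors {1, 3, 5, 6, 8}): φ is false.
For instance, at 2:
  At 2: ¬□r is true, so ¬¬□r is false.
    At 2: □r is false, so ¬□r is true.
      At 2: □r requires r at every successor {0, 2, 4, 8}.
        r fails at 0, so □r is false at 2.

No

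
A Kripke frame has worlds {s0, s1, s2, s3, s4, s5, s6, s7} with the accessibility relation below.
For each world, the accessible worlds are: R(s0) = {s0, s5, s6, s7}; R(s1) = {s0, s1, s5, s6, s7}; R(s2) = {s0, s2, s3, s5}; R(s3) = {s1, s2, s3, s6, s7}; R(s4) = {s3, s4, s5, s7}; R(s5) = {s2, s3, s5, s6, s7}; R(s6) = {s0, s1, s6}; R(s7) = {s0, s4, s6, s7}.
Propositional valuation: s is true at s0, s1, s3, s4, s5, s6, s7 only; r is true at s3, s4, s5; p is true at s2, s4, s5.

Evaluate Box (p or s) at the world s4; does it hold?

At s4: Box (p or s) requires p or s at every successor {s3, s4, s5, s7}.
  At s3: p or s is true.
  At s4: p or s is true.
  At s5: p or s is true.
  At s7: p or s is true.
So Box (p or s) is true at s4.

Yes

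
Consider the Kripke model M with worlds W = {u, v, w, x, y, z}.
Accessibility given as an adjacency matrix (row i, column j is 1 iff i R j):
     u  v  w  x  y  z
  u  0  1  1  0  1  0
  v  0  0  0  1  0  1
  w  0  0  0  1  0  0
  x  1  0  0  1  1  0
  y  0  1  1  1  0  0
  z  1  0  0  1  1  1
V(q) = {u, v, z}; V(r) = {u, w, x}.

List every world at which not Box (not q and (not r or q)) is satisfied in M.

u, v, w, x, y, z

Let φ = not Box (not q and (not r or q)). Evaluate φ at each world:
  u (successors {v, w, y}): φ is true.
  v (successors {x, z}): φ is true.
  w (successors {x}): φ is true.
  x (successors {u, x, y}): φ is true.
  y (successors {v, w, x}): φ is true.
  z (successors {u, x, y, z}): φ is true.
For instance, at z:
  At z: Box (not q and (not r or q)) is false, so not Box (not q and (not r or q)) is true.
    At z: Box (not q and (not r or q)) requires not q and (not r or q) at every successor {u, x, y, z}.
      not q and (not r or q) fails at u, so Box (not q and (not r or q)) is false at z.
Satisfying worlds: {u, v, w, x, y, z}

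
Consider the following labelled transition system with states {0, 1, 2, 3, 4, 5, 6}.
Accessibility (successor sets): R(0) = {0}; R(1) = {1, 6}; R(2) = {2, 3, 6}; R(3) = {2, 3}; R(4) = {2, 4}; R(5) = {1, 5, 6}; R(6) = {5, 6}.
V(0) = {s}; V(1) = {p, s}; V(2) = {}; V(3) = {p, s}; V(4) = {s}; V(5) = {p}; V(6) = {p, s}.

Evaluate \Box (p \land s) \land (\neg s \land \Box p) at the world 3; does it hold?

Recall that \Box ψ holds at a world iff ψ holds at every accessible world, and \Diamond ψ holds iff ψ holds at some accessible world.
At 3: \Box (p \land s) is false, \neg s \land \Box p is false, so \Box (p \land s) \land (\neg s \land \Box p) is false.
  At 3: \Box (p \land s) requires p \land s at every successor {2, 3}.
    p \land s fails at 2, so \Box (p \land s) is false at 3.
  At 3: \neg s is false, \Box p is false, so \neg s \land \Box p is false.
    At 3: \Box p requires p at every successor {2, 3}.
      p fails at 2, so \Box p is false at 3.

No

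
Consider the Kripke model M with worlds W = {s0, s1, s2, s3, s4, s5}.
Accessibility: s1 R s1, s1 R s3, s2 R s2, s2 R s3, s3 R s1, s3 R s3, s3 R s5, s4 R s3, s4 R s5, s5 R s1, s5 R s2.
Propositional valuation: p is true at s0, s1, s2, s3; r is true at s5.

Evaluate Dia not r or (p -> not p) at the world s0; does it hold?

Recall that Dia ψ holds at a world iff ψ holds at some accessible world.
At s0: Dia not r is false, p -> not p is false, so Dia not r or (p -> not p) is false.
  At s0: no accessible worlds, so Dia not r is false.

No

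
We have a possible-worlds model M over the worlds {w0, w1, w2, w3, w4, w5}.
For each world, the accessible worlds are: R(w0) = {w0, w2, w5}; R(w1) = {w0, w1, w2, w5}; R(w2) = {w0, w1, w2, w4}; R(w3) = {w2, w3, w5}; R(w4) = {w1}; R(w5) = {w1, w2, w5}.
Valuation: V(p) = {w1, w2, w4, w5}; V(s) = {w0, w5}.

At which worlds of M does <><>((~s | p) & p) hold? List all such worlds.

Recall that <>ψ holds at a world iff ψ holds at some accessible world.
Let φ = <><>((~s | p) & p). Evaluate φ at each world:
  w0 (successors {w0, w2, w5}): φ is true.
  w1 (successors {w0, w1, w2, w5}): φ is true.
  w2 (successors {w0, w1, w2, w4}): φ is true.
  w3 (successors {w2, w3, w5}): φ is true.
  w4 (successors {w1}): φ is true.
  w5 (successors {w1, w2, w5}): φ is true.
For instance, at w1:
  At w1: <><>((~s | p) & p) requires <>((~s | p) & p) at some successor in {w0, w1, w2, w5}.
    <>((~s | p) & p) holds at w0, so <><>((~s | p) & p) is true at w1.
      At w0: <>((~s | p) & p) requires (~s | p) & p at some successor in {w0, w2, w5}.
        (~s | p) & p holds at w2, so <>((~s | p) & p) is true at w0.
Satisfying worlds: {w0, w1, w2, w3, w4, w5}

w0, w1, w2, w3, w4, w5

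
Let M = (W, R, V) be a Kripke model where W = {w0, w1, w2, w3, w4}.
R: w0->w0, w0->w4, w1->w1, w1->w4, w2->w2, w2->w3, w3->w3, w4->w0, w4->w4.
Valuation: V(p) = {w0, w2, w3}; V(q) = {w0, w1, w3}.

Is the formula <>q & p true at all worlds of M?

Recall that <>ψ holds at a world iff ψ holds at some accessible world.
Let φ = <>q & p. Evaluate φ at each world:
  w0 (successors {w0, w4}): φ is true.
  w1 (successors {w1, w4}): φ is false.
  w2 (successors {w2, w3}): φ is true.
  w3 (successors {w3}): φ is true.
  w4 (successors {w0, w4}): φ is false.
Detail at w1 (counterexample):
  At w1: <>q is true, p is false, so <>q & p is false.
    At w1: <>q requires q at some successor in {w1, w4}.
      q holds at w1, so <>q is true at w1.

No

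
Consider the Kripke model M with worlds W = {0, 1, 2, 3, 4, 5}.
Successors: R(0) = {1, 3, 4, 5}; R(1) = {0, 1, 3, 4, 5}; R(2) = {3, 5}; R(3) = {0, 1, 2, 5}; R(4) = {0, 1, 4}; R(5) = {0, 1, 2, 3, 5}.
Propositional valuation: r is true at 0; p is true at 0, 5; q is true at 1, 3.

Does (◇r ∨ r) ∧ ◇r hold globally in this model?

No

Let φ = (◇r ∨ r) ∧ ◇r. Evaluate φ at each world:
  0 (successors {1, 3, 4, 5}): φ is false.
  1 (successors {0, 1, 3, 4, 5}): φ is true.
  2 (successors {3, 5}): φ is false.
  3 (successors {0, 1, 2, 5}): φ is true.
  4 (successors {0, 1, 4}): φ is true.
  5 (successors {0, 1, 2, 3, 5}): φ is true.
Detail at 0 (counterexample):
  At 0: ◇r ∨ r is true, ◇r is false, so (◇r ∨ r) ∧ ◇r is false.
    At 0: ◇r is false, r is true, so ◇r ∨ r is true.
      At 0: ◇r requires r at some successor in {1, 3, 4, 5}.
        At 1: r is false.
        At 3: r is false.
        At 4: r is false.
        At 5: r is false.
      So ◇r is false at 0.
    At 0: ◇r requires r at some successor in {1, 3, 4, 5}.
      At 1: r is false.
      At 3: r is false.
      At 4: r is false.
      At 5: r is false.
    So ◇r is false at 0.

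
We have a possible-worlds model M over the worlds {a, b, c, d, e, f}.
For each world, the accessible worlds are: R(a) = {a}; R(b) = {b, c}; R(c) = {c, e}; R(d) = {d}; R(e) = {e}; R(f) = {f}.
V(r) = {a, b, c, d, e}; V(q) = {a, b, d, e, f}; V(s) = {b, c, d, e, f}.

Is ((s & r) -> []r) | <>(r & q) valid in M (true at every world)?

Let φ = ((s & r) -> []r) | <>(r & q). Evaluate φ at each world:
  a (successors {a}): φ is true.
  b (successors {b, c}): φ is true.
  c (successors {c, e}): φ is true.
  d (successors {d}): φ is true.
  e (successors {e}): φ is true.
  f (successors {f}): φ is true.
For instance, at b:
  At b: (s & r) -> []r is true, <>(r & q) is true, so ((s & r) -> []r) | <>(r & q) is true.
    At b: s & r is true, []r is true, so (s & r) -> []r is true.
      At b: []r requires r at every successor {b, c}.
        At b: r is true.
        At c: r is true.
      So []r is true at b.
    At b: <>(r & q) requires r & q at some successor in {b, c}.
      r & q holds at b, so <>(r & q) is true at b.

Yes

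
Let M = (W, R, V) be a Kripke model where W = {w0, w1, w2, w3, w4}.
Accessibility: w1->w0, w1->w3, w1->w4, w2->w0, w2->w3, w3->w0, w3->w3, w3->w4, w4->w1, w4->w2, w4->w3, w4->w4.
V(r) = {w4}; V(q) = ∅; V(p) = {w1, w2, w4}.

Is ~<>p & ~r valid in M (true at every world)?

No

Let φ = ~<>p & ~r. Evaluate φ at each world:
  w0 (successors ∅): φ is true.
  w1 (successors {w0, w3, w4}): φ is false.
  w2 (successors {w0, w3}): φ is true.
  w3 (successors {w0, w3, w4}): φ is false.
  w4 (successors {w1, w2, w3, w4}): φ is false.
Detail at w1 (counterexample):
  At w1: ~<>p is false, ~r is true, so ~<>p & ~r is false.
    At w1: <>p is true, so ~<>p is false.
      At w1: <>p requires p at some successor in {w0, w3, w4}.
        p holds at w4, so <>p is true at w1.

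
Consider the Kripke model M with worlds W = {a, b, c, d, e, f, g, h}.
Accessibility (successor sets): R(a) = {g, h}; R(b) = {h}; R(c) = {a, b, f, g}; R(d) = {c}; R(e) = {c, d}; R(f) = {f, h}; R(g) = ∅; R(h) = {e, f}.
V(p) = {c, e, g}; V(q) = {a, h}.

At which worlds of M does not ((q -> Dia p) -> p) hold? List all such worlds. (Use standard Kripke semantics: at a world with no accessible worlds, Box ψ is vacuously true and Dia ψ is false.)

a, b, d, f, h

Let φ = not ((q -> Dia p) -> p). Evaluate φ at each world:
  a (successors {g, h}): φ is true.
  b (successors {h}): φ is true.
  c (successors {a, b, f, g}): φ is false.
  d (successors {c}): φ is true.
  e (successors {c, d}): φ is false.
  f (successors {f, h}): φ is true.
  g (successors ∅): φ is false.
  h (successors {e, f}): φ is true.
For instance, at h:
  At h: (q -> Dia p) -> p is false, so not ((q -> Dia p) -> p) is true.
    At h: q -> Dia p is true, p is false, so (q -> Dia p) -> p is false.
      At h: q is true, Dia p is true, so q -> Dia p is true.
Satisfying worlds: {a, b, d, f, h}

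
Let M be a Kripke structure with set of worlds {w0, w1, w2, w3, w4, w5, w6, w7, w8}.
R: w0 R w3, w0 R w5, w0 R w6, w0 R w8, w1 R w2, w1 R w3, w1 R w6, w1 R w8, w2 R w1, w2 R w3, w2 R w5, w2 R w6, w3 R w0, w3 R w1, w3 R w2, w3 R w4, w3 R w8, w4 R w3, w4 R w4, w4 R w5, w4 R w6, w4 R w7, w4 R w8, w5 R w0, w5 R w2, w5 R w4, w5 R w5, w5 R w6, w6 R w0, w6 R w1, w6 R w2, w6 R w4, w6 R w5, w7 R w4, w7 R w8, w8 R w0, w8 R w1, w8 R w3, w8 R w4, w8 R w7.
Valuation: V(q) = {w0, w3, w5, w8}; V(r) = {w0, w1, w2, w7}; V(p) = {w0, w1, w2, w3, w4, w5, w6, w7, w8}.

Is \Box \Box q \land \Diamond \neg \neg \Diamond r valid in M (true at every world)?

Let φ = \Box \Box q \land \Diamond \neg \neg \Diamond r. Evaluate φ at each world:
  w0 (successors {w3, w5, w6, w8}): φ is false.
  w1 (successors {w2, w3, w6, w8}): φ is false.
  w2 (successors {w1, w3, w5, w6}): φ is false.
  w3 (successors {w0, w1, w2, w4, w8}): φ is false.
  w4 (successors {w3, w4, w5, w6, w7, w8}): φ is false.
  w5 (successors {w0, w2, w4, w5, w6}): φ is false.
  w6 (successors {w0, w1, w2, w4, w5}): φ is false.
  w7 (successors {w4, w8}): φ is false.
  w8 (successors {w0, w1, w3, w4, w7}): φ is false.
Detail at w0 (counterexample):
  At w0: \Box \Box q is false, \Diamond \neg \neg \Diamond r is true, so \Box \Box q \land \Diamond \neg \neg \Diamond r is false.
    At w0: \Box \Box q requires \Box q at every successor {w3, w5, w6, w8}.
      \Box q fails at w3, so \Box \Box q is false at w0.
    At w0: \Diamond \neg \neg \Diamond r requires \neg \neg \Diamond r at some successor in {w3, w5, w6, w8}.
      \neg \neg \Diamond r holds at w3, so \Diamond \neg \neg \Diamond r is true at w0.

No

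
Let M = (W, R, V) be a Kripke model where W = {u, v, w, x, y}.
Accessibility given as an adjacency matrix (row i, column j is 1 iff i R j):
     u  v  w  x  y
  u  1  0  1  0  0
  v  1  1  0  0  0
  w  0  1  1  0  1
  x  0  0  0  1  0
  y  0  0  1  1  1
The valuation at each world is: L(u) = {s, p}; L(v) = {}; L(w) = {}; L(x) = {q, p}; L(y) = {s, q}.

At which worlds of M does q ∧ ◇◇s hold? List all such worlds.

y

Let φ = q ∧ ◇◇s. Evaluate φ at each world:
  u (successors {u, w}): φ is false.
  v (successors {u, v}): φ is false.
  w (successors {v, w, y}): φ is false.
  x (successors {x}): φ is false.
  y (successors {w, x, y}): φ is true.
For instance, at w:
  At w: q is false, ◇◇s is true, so q ∧ ◇◇s is false.
    At w: ◇◇s requires ◇s at some successor in {v, w, y}.
      ◇s holds at v, so ◇◇s is true at w.
Satisfying worlds: {y}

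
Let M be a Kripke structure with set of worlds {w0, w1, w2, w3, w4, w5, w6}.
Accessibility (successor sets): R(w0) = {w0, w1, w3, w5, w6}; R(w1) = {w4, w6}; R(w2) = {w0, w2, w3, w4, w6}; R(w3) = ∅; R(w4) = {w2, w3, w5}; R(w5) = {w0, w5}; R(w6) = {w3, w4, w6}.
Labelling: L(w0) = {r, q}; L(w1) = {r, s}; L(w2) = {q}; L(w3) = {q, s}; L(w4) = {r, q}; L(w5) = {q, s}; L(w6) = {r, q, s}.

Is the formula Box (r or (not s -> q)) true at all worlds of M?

Let φ = Box (r or (not s -> q)). Evaluate φ at each world:
  w0 (successors {w0, w1, w3, w5, w6}): φ is true.
  w1 (successors {w4, w6}): φ is true.
  w2 (successors {w0, w2, w3, w4, w6}): φ is true.
  w3 (successors ∅): φ is true.
  w4 (successors {w2, w3, w5}): φ is true.
  w5 (successors {w0, w5}): φ is true.
  w6 (successors {w3, w4, w6}): φ is true.
For instance, at w4:
  At w4: Box (r or (not s -> q)) requires r or (not s -> q) at every successor {w2, w3, w5}.
    At w2: r or (not s -> q) is true.
    At w3: r or (not s -> q) is true.
    At w5: r or (not s -> q) is true.
  So Box (r or (not s -> q)) is true at w4.

Yes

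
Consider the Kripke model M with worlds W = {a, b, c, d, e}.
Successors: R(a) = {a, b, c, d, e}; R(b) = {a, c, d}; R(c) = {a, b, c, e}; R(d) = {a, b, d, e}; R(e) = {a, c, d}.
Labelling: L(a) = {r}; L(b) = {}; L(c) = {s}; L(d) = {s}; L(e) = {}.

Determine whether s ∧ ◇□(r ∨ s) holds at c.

Yes

At c: s is true, ◇□(r ∨ s) is true, so s ∧ ◇□(r ∨ s) is true.
  At c: ◇□(r ∨ s) requires □(r ∨ s) at some successor in {a, b, c, e}.
    □(r ∨ s) holds at b, so ◇□(r ∨ s) is true at c.
      At b: □(r ∨ s) requires r ∨ s at every successor {a, c, d}.
        At a: r ∨ s is true.
        At c: r ∨ s is true.
        At d: r ∨ s is true.
      So □(r ∨ s) is true at b.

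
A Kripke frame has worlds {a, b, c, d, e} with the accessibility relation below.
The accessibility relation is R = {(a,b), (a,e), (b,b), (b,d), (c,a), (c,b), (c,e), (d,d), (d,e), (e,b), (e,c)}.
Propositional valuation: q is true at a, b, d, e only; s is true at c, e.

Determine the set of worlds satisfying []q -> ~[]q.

Recall that []ψ holds at a world iff ψ holds at every accessible world, and <>ψ holds iff ψ holds at some accessible world.
Let φ = []q -> ~[]q. Evaluate φ at each world:
  a (successors {b, e}): φ is false.
  b (successors {b, d}): φ is false.
  c (successors {a, b, e}): φ is false.
  d (successors {d, e}): φ is false.
  e (successors {b, c}): φ is true.
For instance, at a:
  At a: []q is true, ~[]q is false, so []q -> ~[]q is false.
    At a: []q requires q at every successor {b, e}.
      At b: q is true.
      At e: q is true.
    So []q is true at a.
    At a: []q is true, so ~[]q is false.
      At a: []q requires q at every successor {b, e}.
        At b: q is true.
        At e: q is true.
      So []q is true at a.
Satisfying worlds: {e}

e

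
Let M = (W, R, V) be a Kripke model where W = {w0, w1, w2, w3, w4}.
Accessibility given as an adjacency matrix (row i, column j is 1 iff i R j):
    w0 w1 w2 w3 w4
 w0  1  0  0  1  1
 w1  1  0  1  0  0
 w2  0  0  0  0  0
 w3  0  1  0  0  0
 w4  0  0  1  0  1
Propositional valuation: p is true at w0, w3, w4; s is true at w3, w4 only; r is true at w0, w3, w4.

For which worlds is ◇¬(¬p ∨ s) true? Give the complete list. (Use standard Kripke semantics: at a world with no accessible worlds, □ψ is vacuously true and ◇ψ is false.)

Let φ = ◇¬(¬p ∨ s). Evaluate φ at each world:
  w0 (successors {w0, w3, w4}): φ is true.
  w1 (successors {w0, w2}): φ is true.
  w2 (successors ∅): φ is false.
  w3 (successors {w1}): φ is false.
  w4 (successors {w2, w4}): φ is false.
For instance, at w1:
  At w1: ◇¬(¬p ∨ s) requires ¬(¬p ∨ s) at some successor in {w0, w2}.
    ¬(¬p ∨ s) holds at w0, so ◇¬(¬p ∨ s) is true at w1.
Satisfying worlds: {w0, w1}

w0, w1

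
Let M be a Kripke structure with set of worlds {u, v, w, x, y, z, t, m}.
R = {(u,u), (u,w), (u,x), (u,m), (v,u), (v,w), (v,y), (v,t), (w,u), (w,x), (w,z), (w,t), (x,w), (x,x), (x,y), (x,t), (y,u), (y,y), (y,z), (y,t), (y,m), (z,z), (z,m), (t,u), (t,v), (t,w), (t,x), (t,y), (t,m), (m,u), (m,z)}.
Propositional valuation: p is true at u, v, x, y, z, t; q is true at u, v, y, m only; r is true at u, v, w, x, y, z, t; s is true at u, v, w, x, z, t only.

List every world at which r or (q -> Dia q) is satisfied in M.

Let φ = r or (q -> Dia q). Evaluate φ at each world:
  u (successors {u, w, x, m}): φ is true.
  v (successors {u, w, y, t}): φ is true.
  w (successors {u, x, z, t}): φ is true.
  x (successors {w, x, y, t}): φ is true.
  y (successors {u, y, z, t, m}): φ is true.
  z (successors {z, m}): φ is true.
  t (successors {u, v, w, x, y, m}): φ is true.
  m (successors {u, z}): φ is true.
For instance, at y:
  At y: r is true, q -> Dia q is true, so r or (q -> Dia q) is true.
    At y: q is true, Dia q is true, so q -> Dia q is true.
      At y: Dia q requires q at some successor in {u, y, z, t, m}.
        q holds at u, so Dia q is true at y.
Satisfying worlds: {u, v, w, x, y, z, t, m}

u, v, w, x, y, z, t, m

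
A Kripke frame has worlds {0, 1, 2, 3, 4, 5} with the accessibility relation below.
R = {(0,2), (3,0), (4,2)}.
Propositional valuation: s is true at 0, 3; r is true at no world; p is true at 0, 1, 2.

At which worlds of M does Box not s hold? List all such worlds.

0, 1, 2, 4, 5

Let φ = Box not s. Evaluate φ at each world:
  0 (successors {2}): φ is true.
  1 (successors ∅): φ is true.
  2 (successors ∅): φ is true.
  3 (successors {0}): φ is false.
  4 (successors {2}): φ is true.
  5 (successors ∅): φ is true.
For instance, at 4:
  At 4: Box not s requires not s at every successor {2}.
    At 2: not s is true.
  So Box not s is true at 4.
Satisfying worlds: {0, 1, 2, 4, 5}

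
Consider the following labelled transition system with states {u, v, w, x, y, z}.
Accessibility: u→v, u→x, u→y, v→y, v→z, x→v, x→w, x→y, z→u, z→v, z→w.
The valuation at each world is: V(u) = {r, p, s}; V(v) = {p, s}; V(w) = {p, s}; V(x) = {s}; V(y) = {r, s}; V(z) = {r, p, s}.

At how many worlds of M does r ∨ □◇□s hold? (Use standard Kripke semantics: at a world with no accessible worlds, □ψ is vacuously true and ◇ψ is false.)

Let φ = r ∨ □◇□s. Evaluate φ at each world:
  u (successors {v, x, y}): φ is true.
  v (successors {y, z}): φ is false.
  w (successors ∅): φ is true.
  x (successors {v, w, y}): φ is false.
  y (successors ∅): φ is true.
  z (successors {u, v, w}): φ is true.
For instance, at x:
  At x: r is false, □◇□s is false, so r ∨ □◇□s is false.
    At x: □◇□s requires ◇□s at every successor {v, w, y}.
      ◇□s fails at w, so □◇□s is false at x.
Satisfying worlds: {u, w, y, z}

4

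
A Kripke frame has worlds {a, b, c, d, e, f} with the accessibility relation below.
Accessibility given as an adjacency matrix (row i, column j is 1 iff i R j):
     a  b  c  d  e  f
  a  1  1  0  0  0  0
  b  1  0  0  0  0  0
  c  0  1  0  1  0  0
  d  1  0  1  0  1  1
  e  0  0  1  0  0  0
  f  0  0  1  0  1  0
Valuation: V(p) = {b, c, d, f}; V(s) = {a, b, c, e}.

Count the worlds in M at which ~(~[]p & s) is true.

4

Let φ = ~(~[]p & s). Evaluate φ at each world:
  a (successors {a, b}): φ is false.
  b (successors {a}): φ is false.
  c (successors {b, d}): φ is true.
  d (successors {a, c, e, f}): φ is true.
  e (successors {c}): φ is true.
  f (successors {c, e}): φ is true.
For instance, at e:
  At e: ~[]p & s is false, so ~(~[]p & s) is true.
    At e: ~[]p is false, s is true, so ~[]p & s is false.
      At e: []p is true, so ~[]p is false.
Satisfying worlds: {c, d, e, f}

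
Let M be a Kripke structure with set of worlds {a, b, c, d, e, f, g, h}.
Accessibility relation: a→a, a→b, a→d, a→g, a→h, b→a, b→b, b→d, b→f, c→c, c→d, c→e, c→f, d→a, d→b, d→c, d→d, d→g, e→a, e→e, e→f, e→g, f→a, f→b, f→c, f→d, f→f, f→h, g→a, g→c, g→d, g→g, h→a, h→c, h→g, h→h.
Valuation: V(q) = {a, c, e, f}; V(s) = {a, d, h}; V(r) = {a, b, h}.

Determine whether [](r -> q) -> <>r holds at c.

At c: [](r -> q) is true, <>r is false, so [](r -> q) -> <>r is false.
  At c: [](r -> q) requires r -> q at every successor {c, d, e, f}.
    At c: r -> q is true.
    At d: r -> q is true.
    At e: r -> q is true.
    At f: r -> q is true.
  So [](r -> q) is true at c.
  At c: <>r requires r at some successor in {c, d, e, f}.
    At c: r is false.
    At d: r is false.
    At e: r is false.
    At f: r is false.
  So <>r is false at c.

No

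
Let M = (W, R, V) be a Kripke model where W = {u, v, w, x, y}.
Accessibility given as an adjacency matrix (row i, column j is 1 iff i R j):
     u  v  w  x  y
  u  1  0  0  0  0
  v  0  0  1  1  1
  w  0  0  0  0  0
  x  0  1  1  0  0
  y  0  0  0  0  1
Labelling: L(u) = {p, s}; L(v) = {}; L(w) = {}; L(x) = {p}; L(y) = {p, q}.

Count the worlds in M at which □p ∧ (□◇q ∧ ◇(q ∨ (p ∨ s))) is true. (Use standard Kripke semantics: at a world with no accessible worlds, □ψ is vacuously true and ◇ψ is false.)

Let φ = □p ∧ (□◇q ∧ ◇(q ∨ (p ∨ s))). Evaluate φ at each world:
  u (successors {u}): φ is false.
  v (successors {w, x, y}): φ is false.
  w (successors ∅): φ is false.
  x (successors {v, w}): φ is false.
  y (successors {y}): φ is true.
For instance, at y:
  At y: □p is true, □◇q ∧ ◇(q ∨ (p ∨ s)) is true, so □p ∧ (□◇q ∧ ◇(q ∨ (p ∨ s))) is true.
    At y: □p requires p at every successor {y}.
      At y: p is true.
    So □p is true at y.
    At y: □◇q is true, ◇(q ∨ (p ∨ s)) is true, so □◇q ∧ ◇(q ∨ (p ∨ s)) is true.
      At y: □◇q requires ◇q at every successor {y}.
        At y: ◇q is true.
      So □◇q is true at y.
      At y: ◇(q ∨ (p ∨ s)) requires q ∨ (p ∨ s) at some successor in {y}.
        q ∨ (p ∨ s) holds at y, so ◇(q ∨ (p ∨ s)) is true at y.
Satisfying worlds: {y}

1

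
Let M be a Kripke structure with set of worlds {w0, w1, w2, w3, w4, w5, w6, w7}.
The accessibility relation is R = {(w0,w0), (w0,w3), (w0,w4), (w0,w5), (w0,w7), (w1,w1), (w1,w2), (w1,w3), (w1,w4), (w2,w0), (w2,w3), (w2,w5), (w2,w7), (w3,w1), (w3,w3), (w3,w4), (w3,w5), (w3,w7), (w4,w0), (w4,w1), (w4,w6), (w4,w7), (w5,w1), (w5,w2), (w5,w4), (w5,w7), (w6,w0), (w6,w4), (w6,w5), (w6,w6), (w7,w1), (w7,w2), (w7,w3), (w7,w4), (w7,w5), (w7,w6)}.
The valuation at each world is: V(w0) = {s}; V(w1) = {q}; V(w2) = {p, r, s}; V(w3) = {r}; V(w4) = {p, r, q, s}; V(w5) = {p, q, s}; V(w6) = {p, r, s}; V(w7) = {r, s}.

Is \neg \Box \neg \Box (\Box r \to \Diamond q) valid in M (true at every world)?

Recall that \Box ψ holds at a world iff ψ holds at every accessible world, and \Diamond ψ holds iff ψ holds at some accessible world.
Let φ = \neg \Box \neg \Box (\Box r \to \Diamond q). Evaluate φ at each world:
  w0 (successors {w0, w3, w4, w5, w7}): φ is true.
  w1 (successors {w1, w2, w3, w4}): φ is true.
  w2 (successors {w0, w3, w5, w7}): φ is true.
  w3 (successors {w1, w3, w4, w5, w7}): φ is true.
  w4 (successors {w0, w1, w6, w7}): φ is true.
  w5 (successors {w1, w2, w4, w7}): φ is true.
  w6 (successors {w0, w4, w5, w6}): φ is true.
  w7 (successors {w1, w2, w3, w4, w5, w6}): φ is true.
For instance, at w2:
  At w2: \Box \neg \Box (\Box r \to \Diamond q) is false, so \neg \Box \neg \Box (\Box r \to \Diamond q) is true.
    At w2: \Box \neg \Box (\Box r \to \Diamond q) requires \neg \Box (\Box r \to \Diamond q) at every successor {w0, w3, w5, w7}.
      \neg \Box (\Box r \to \Diamond q) fails at w0, so \Box \neg \Box (\Box r \to \Diamond q) is false at w2.

Yes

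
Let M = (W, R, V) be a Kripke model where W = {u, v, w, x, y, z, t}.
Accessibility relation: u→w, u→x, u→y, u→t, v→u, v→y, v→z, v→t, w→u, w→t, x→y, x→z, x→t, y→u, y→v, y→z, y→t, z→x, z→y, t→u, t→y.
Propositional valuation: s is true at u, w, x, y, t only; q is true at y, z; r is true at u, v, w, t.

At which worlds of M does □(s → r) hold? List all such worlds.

w, y

Let φ = □(s → r). Evaluate φ at each world:
  u (successors {w, x, y, t}): φ is false.
  v (successors {u, y, z, t}): φ is false.
  w (successors {u, t}): φ is true.
  x (successors {y, z, t}): φ is false.
  y (successors {u, v, z, t}): φ is true.
  z (successors {x, y}): φ is false.
  t (successors {u, y}): φ is false.
For instance, at x:
  At x: □(s → r) requires s → r at every successor {y, z, t}.
    s → r fails at y, so □(s → r) is false at x.
Satisfying worlds: {w, y}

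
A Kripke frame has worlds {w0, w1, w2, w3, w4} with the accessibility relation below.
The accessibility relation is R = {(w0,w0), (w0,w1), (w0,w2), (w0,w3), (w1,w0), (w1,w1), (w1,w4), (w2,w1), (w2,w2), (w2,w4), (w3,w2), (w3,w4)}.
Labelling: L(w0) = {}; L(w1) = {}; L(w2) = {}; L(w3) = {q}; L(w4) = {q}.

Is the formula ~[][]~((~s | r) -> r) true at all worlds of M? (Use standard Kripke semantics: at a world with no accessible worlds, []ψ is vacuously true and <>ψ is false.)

No

Let φ = ~[][]~((~s | r) -> r). Evaluate φ at each world:
  w0 (successors {w0, w1, w2, w3}): φ is false.
  w1 (successors {w0, w1, w4}): φ is false.
  w2 (successors {w1, w2, w4}): φ is false.
  w3 (successors {w2, w4}): φ is false.
  w4 (successors ∅): φ is false.
Detail at w0 (counterexample):
  At w0: [][]~((~s | r) -> r) is true, so ~[][]~((~s | r) -> r) is false.
    At w0: [][]~((~s | r) -> r) requires []~((~s | r) -> r) at every successor {w0, w1, w2, w3}.
      At w0: []~((~s | r) -> r) is true.
      At w1: []~((~s | r) -> r) is true.
      At w2: []~((~s | r) -> r) is true.
      At w3: []~((~s | r) -> r) is true.
    So [][]~((~s | r) -> r) is true at w0.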